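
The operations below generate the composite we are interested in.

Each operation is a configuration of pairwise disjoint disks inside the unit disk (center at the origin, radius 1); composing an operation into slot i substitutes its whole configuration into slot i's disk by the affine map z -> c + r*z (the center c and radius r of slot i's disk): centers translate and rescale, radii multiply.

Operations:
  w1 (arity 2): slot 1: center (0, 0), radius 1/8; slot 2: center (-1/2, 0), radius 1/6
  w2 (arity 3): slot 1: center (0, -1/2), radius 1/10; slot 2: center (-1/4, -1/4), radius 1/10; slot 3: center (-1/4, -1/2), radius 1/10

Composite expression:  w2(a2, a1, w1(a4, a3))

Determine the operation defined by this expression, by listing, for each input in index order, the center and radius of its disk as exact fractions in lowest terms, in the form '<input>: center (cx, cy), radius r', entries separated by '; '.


Below w2, radii multiply path by path; the a-disk centers shift.
input a2: composing its 1 substitution step yields center (0, -1/2), radius 1/10
input a1: composing its 1 substitution step yields center (-1/4, -1/4), radius 1/10
input a4: composing its 2 substitution steps yields center (-1/4, -1/2), radius 1/80
input a3: composing its 2 substitution steps yields center (-3/10, -1/2), radius 1/60

a1: center (-1/4, -1/4), radius 1/10; a2: center (0, -1/2), radius 1/10; a3: center (-3/10, -1/2), radius 1/60; a4: center (-1/4, -1/2), radius 1/80


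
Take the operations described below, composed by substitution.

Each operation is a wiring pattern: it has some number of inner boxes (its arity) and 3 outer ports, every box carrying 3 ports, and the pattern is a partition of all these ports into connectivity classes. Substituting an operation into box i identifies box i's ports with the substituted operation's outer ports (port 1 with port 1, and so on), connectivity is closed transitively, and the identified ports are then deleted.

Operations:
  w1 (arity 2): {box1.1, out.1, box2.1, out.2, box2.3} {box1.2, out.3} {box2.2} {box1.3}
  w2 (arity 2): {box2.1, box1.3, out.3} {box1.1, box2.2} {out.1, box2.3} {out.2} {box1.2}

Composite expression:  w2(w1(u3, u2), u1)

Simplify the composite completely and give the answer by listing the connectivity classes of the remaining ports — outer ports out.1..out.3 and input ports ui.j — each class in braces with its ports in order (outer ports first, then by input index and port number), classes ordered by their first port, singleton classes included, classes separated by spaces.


{out.1, u1.3} {out.2} {out.3, u1.1, u3.2} {u1.2, u2.1, u2.3, u3.1} {u2.2} {u3.3}

Reachability decides: close wires over w2-identified ports.
composing w1 on (u3, u2), with out.j its own outer ports: {out.1, out.2, u2.1, u2.3, u3.1} {out.3, u3.2} {u2.2} {u3.3}
composing w2 on (u3, u2, u1), with out.j its own outer ports: {out.1, u1.3} {out.2} {out.3, u1.1, u3.2} {u1.2, u2.1, u2.3, u3.1} {u2.2} {u3.3}


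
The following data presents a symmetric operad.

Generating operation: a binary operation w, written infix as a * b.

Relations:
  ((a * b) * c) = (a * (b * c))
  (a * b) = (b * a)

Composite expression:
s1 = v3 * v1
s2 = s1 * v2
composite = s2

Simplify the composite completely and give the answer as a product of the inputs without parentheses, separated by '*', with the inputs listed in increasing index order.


v1 * v2 * v3

With w associative and commutative, the v-input set is all that matters.
(v3 * v1) unparenthesizes to v3 * v1
((v3 * v1) * v2) unparenthesizes to v3 * v1 * v2
commutativity sorts the factors: v1 * v2 * v3


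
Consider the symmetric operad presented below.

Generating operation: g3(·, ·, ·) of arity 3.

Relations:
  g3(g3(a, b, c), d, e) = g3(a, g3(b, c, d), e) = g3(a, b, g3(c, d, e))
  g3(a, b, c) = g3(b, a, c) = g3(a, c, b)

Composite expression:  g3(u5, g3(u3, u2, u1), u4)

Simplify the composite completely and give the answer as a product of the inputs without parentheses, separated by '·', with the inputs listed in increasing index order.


u1 · u2 · u3 · u4 · u5

Any arrangement under g3 is one operation, so sort the u-inputs.
g3(u3, u2, u1) flattens to u3 · u2 · u1
g3(u5, g3(u3, u2, u1), u4) flattens to u5 · u3 · u2 · u1 · u4
the factors in increasing index order: u1 · u2 · u3 · u4 · u5


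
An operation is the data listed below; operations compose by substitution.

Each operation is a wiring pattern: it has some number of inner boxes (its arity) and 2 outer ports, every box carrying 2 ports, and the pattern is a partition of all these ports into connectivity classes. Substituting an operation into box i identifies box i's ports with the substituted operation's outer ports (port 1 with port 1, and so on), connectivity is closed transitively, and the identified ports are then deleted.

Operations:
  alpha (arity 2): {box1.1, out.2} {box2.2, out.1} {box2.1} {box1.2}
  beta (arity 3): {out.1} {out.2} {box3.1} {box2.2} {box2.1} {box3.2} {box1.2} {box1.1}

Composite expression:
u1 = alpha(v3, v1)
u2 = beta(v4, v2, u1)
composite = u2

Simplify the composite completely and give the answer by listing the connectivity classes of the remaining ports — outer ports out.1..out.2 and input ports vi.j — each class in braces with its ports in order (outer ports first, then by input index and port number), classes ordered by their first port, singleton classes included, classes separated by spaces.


{out.1} {out.2} {v1.1} {v1.2} {v2.1} {v2.2} {v3.1} {v3.2} {v4.1} {v4.2}

Substituting into beta glues patterns; closure does the rest.
stage alpha: inputs (v3, v1), connectivity {out.1, v1.2} {out.2, v3.1} {v1.1} {v3.2}, out.j its boundary
stage beta: inputs (v4, v2, v3, v1), connectivity {out.1} {out.2} {v1.1} {v1.2} {v2.1} {v2.2} {v3.1} {v3.2} {v4.1} {v4.2}, out.j its boundary


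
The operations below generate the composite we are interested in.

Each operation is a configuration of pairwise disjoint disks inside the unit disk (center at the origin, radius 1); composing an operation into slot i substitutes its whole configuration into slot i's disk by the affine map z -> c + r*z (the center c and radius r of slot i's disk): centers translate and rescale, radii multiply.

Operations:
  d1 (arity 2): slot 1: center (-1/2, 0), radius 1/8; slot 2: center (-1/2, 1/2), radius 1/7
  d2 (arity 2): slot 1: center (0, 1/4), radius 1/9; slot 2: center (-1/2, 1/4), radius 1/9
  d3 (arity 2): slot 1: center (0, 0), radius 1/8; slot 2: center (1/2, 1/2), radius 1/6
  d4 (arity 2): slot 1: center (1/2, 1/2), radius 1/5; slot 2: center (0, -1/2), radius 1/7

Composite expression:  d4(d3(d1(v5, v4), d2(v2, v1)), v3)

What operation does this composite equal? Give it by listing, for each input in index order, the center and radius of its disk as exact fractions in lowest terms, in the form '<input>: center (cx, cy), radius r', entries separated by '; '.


v1: center (7/12, 73/120), radius 1/270; v2: center (3/5, 73/120), radius 1/270; v3: center (0, -1/2), radius 1/7; v4: center (39/80, 41/80), radius 1/280; v5: center (39/80, 1/2), radius 1/320

Only the slot chain above each v matters under d4; compose those maps.
input v5: applying the 3 nested substitutions gives center (39/80, 1/2), radius 1/320
input v4: applying the 3 nested substitutions gives center (39/80, 41/80), radius 1/280
input v2: applying the 3 nested substitutions gives center (3/5, 73/120), radius 1/270
input v1: applying the 3 nested substitutions gives center (7/12, 73/120), radius 1/270
input v3: applying the 1 nested substitution gives center (0, -1/2), radius 1/7


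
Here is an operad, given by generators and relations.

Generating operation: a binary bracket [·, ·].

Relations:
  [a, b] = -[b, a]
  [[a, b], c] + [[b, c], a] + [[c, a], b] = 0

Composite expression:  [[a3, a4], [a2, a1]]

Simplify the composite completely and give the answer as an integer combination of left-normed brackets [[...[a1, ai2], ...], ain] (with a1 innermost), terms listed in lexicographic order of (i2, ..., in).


[[[a1, a2], a3], a4] - [[[a1, a2], a4], a3]

Antisymmetry and Jacobi reduce to a1-anchored left-normed brackets.
Composite bracket: [[a3, a4], [a2, a1]]
Full expansion: 8 signed words from ab - ba (2^3 = 8).
Only words starting with a1 matter:
  sign of a1a2a3a4 is +1, so it contributes +[[[a1, a2], a3], a4]
  sign of a1a2a4a3 is -1, so it contributes -[[[a1, a2], a4], a3]


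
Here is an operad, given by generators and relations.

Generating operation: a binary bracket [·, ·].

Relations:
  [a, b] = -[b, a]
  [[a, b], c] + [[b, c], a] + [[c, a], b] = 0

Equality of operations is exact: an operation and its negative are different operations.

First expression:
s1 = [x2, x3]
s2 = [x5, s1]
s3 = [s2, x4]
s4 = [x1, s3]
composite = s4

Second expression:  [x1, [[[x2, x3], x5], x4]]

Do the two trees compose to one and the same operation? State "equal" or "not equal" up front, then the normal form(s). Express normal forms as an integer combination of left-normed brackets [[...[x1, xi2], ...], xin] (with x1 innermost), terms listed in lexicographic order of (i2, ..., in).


not equal — first -[[[[x1, x2], x3], x5], x4] + [[[[x1, x3], x2], x5], x4] + [[[[x1, x4], x2], x3], x5] - [[[[x1, x4], x3], x2], x5] - [[[[x1, x4], x5], x2], x3] + [[[[x1, x4], x5], x3], x2] + [[[[x1, x5], x2], x3], x4] - [[[[x1, x5], x3], x2], x4], second [[[[x1, x2], x3], x5], x4] - [[[[x1, x3], x2], x5], x4] - [[[[x1, x4], x2], x3], x5] + [[[[x1, x4], x3], x2], x5] + [[[[x1, x4], x5], x2], x3] - [[[[x1, x4], x5], x3], x2] - [[[[x1, x5], x2], x3], x4] + [[[[x1, x5], x3], x2], x4]

In normal form, the first expression is -[[[[x1, x2], x3], x5], x4] + [[[[x1, x3], x2], x5], x4] + [[[[x1, x4], x2], x3], x5] - [[[[x1, x4], x3], x2], x5] - [[[[x1, x4], x5], x2], x3] + [[[[x1, x4], x5], x3], x2] + [[[[x1, x5], x2], x3], x4] - [[[[x1, x5], x3], x2], x4]
In normal form, the second expression is [[[[x1, x2], x3], x5], x4] - [[[[x1, x3], x2], x5], x4] - [[[[x1, x4], x2], x3], x5] + [[[[x1, x4], x3], x2], x5] + [[[[x1, x4], x5], x2], x3] - [[[[x1, x4], x5], x3], x2] - [[[[x1, x5], x2], x3], x4] + [[[[x1, x5], x3], x2], x4]
Distinct normal forms: not equal.


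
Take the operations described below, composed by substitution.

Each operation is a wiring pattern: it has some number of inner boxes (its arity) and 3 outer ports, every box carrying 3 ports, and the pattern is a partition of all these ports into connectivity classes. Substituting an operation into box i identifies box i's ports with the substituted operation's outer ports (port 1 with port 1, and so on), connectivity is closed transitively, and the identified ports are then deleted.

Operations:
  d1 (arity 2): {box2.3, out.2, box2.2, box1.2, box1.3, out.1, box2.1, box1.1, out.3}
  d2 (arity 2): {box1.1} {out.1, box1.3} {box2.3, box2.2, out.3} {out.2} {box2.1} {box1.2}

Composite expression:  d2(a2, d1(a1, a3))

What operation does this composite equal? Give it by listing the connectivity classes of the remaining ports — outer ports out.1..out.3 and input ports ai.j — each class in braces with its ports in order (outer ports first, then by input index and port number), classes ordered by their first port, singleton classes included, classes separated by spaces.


{out.1, a2.3} {out.2} {out.3, a1.1, a1.2, a1.3, a3.1, a3.2, a3.3} {a2.1} {a2.2}

Treat the ports identified at d2 as solder joints: merge, then drop.
stage d1: inputs (a1, a3), connectivity {out.1, out.2, out.3, a1.1, a1.2, a1.3, a3.1, a3.2, a3.3}, out.j its boundary
stage d2: inputs (a2, a1, a3), connectivity {out.1, a2.3} {out.2} {out.3, a1.1, a1.2, a1.3, a3.1, a3.2, a3.3} {a2.1} {a2.2}, out.j its boundary


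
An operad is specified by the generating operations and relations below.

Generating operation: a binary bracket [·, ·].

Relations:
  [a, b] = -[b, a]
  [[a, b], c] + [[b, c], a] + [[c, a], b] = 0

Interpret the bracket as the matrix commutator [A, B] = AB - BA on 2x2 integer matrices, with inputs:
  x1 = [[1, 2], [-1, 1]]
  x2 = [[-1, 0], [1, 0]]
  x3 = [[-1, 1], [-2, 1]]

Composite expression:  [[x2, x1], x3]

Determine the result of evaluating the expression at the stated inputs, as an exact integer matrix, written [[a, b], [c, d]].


[x2, x1] = [[-2, -2], [-1, 2]]
[[x2, x1], x3] = [[5, -8], [-6, -5]]

[[5, -8], [-6, -5]]


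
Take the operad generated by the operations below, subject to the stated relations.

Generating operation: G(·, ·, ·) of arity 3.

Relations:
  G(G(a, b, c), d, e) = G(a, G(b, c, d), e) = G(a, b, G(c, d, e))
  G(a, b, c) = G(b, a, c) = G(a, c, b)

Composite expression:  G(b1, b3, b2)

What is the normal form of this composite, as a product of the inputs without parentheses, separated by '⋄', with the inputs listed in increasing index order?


With G associative and commutative, the b-input set is all that matters.
G(b1, b3, b2) flattens to b1 ⋄ b3 ⋄ b2
sorting the factors by input index: b1 ⋄ b2 ⋄ b3

b1 ⋄ b2 ⋄ b3


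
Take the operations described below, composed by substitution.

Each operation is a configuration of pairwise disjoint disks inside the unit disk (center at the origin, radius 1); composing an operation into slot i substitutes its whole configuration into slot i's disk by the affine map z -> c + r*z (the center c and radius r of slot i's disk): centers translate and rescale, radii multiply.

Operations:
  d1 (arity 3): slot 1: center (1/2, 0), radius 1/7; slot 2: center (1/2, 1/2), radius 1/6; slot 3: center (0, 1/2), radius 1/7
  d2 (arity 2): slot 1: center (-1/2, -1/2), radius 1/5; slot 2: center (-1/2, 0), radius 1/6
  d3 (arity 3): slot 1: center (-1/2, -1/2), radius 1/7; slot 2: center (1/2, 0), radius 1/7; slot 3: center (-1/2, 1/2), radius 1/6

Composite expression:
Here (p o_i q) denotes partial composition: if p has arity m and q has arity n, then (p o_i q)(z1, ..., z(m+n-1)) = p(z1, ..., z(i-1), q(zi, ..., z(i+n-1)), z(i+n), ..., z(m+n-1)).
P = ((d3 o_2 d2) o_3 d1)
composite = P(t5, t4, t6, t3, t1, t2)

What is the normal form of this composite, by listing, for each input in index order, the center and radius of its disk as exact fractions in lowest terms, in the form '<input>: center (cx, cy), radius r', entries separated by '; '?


t1: center (3/7, 1/84), radius 1/294; t2: center (-1/2, 1/2), radius 1/6; t3: center (37/84, 1/84), radius 1/252; t4: center (3/7, -1/14), radius 1/35; t5: center (-1/2, -1/2), radius 1/7; t6: center (37/84, 0), radius 1/294

Affine substitution under d3: radii multiply and t-centers shift.
for t5, the 1-step affine chain lands on center (-1/2, -1/2), radius 1/7
for t4, the 2-step affine chain lands on center (3/7, -1/14), radius 1/35
for t6, the 3-step affine chain lands on center (37/84, 0), radius 1/294
for t3, the 3-step affine chain lands on center (37/84, 1/84), radius 1/252
for t1, the 3-step affine chain lands on center (3/7, 1/84), radius 1/294
for t2, the 1-step affine chain lands on center (-1/2, 1/2), radius 1/6


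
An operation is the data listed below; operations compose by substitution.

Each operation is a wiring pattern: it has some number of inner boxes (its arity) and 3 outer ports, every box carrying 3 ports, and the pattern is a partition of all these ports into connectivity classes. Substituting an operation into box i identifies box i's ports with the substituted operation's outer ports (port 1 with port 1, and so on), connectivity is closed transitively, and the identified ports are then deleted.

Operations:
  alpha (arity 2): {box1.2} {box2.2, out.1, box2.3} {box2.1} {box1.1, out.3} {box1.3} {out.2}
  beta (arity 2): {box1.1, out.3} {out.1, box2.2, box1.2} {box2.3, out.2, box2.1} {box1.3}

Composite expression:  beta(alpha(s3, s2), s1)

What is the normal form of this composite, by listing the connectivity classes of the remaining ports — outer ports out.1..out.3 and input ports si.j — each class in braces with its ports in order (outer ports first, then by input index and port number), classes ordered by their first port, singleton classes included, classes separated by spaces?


{out.1, s1.2} {out.2, s1.1, s1.3} {out.3, s2.2, s2.3} {s2.1} {s3.1} {s3.2} {s3.3}

Treat the ports identified at beta as solder joints: merge, then drop.
through alpha, on inputs (s3, s2): {out.1, s2.2, s2.3} {out.2} {out.3, s3.1} {s2.1} {s3.2} {s3.3} (out.j = stage outer ports)
through beta, on inputs (s3, s2, s1): {out.1, s1.2} {out.2, s1.1, s1.3} {out.3, s2.2, s2.3} {s2.1} {s3.1} {s3.2} {s3.3} (out.j = stage outer ports)


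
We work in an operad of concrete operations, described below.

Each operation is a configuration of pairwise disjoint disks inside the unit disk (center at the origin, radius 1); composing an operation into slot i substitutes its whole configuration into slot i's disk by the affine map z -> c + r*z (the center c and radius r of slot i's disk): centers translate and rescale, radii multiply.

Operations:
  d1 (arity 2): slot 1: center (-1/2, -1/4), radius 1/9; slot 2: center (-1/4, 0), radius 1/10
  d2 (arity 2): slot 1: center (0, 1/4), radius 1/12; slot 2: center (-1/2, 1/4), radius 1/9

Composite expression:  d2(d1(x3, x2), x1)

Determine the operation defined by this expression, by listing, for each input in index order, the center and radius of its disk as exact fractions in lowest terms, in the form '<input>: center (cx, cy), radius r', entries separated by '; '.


Below d2, radii multiply path by path; the x-disk centers shift.
input x3: applying the 2 nested substitutions gives center (-1/24, 11/48), radius 1/108
input x2: applying the 2 nested substitutions gives center (-1/48, 1/4), radius 1/120
input x1: applying the 1 nested substitution gives center (-1/2, 1/4), radius 1/9

x1: center (-1/2, 1/4), radius 1/9; x2: center (-1/48, 1/4), radius 1/120; x3: center (-1/24, 11/48), radius 1/108


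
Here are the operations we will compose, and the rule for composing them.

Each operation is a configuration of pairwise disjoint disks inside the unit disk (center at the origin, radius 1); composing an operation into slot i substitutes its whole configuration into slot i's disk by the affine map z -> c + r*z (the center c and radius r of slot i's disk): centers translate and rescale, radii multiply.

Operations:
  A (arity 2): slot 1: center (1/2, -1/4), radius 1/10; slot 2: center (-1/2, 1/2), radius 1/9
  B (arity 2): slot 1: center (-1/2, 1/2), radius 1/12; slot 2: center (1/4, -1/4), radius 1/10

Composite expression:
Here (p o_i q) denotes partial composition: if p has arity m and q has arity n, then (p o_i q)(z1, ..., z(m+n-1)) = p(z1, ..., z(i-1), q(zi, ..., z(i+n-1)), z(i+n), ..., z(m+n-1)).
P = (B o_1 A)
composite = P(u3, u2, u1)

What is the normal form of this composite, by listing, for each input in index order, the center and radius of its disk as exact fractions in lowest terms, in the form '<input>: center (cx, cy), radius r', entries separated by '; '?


Each u-disk chains the slot maps above it in B; radii multiply.
for u3, the 2-step affine chain lands on center (-11/24, 23/48), radius 1/120
for u2, the 2-step affine chain lands on center (-13/24, 13/24), radius 1/108
for u1, the 1-step affine chain lands on center (1/4, -1/4), radius 1/10

u1: center (1/4, -1/4), radius 1/10; u2: center (-13/24, 13/24), radius 1/108; u3: center (-11/24, 23/48), radius 1/120


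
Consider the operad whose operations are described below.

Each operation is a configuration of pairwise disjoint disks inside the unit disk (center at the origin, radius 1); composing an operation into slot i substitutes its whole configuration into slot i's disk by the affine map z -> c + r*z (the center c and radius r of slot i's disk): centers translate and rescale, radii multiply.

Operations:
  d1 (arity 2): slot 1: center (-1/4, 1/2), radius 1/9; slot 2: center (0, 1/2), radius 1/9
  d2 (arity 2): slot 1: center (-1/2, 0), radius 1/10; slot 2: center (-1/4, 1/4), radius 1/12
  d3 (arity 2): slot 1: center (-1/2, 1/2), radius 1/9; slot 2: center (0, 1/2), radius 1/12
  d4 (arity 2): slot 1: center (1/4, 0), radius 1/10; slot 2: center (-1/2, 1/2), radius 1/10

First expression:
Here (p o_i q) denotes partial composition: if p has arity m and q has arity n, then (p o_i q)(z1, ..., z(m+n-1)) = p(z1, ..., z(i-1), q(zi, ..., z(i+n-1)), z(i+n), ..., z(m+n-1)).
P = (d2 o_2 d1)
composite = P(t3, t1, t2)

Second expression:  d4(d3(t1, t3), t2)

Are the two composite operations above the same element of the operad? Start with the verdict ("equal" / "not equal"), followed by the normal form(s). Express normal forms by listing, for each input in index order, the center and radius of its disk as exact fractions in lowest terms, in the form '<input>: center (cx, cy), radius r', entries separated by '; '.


not equal; the first gives t1: center (-13/48, 7/24), radius 1/108; t2: center (-1/4, 7/24), radius 1/108; t3: center (-1/2, 0), radius 1/10 and the second t1: center (1/5, 1/20), radius 1/90; t2: center (-1/2, 1/2), radius 1/10; t3: center (1/4, 1/20), radius 1/120

The first expression reduces to t1: center (-13/48, 7/24), radius 1/108; t2: center (-1/4, 7/24), radius 1/108; t3: center (-1/2, 0), radius 1/10
The second expression reduces to t1: center (1/5, 1/20), radius 1/90; t2: center (-1/2, 1/2), radius 1/10; t3: center (1/4, 1/20), radius 1/120
Different reductions; not equal.


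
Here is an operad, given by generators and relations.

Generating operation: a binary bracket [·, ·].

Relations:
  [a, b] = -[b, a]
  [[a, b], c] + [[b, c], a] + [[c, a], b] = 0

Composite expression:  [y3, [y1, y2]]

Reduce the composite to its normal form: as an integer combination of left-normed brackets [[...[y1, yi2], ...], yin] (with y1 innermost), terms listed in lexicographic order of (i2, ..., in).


-[[y1, y2], y3]

Skip Jacobi rewriting: expand, keep y1-initial words, read off terms.
Composite bracket: [y3, [y1, y2]]
Under [a, b] = ab - ba we get 4 signed associative words (2^2 = 4).
Only words starting with y1 matter:
  from y1y2y3, sign -1: term -[[y1, y2], y3]


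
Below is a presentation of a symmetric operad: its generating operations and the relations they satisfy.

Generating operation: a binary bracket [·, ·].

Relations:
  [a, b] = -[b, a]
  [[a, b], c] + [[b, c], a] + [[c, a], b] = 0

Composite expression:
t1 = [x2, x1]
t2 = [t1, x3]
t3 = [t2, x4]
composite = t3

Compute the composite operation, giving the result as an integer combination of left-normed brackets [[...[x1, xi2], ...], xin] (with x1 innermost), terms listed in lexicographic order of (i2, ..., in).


Skip Jacobi rewriting: expand, keep x1-initial words, read off terms.
Composite bracket: [[[x2, x1], x3], x4]
The bracket unfolds into 8 signed words via [a, b] = ab - ba (2^3 = 8).
The x1-initial words carry the normal form:
  x1x2x3x4 (sign -1) contributes -[[[x1, x2], x3], x4]

-[[[x1, x2], x3], x4]


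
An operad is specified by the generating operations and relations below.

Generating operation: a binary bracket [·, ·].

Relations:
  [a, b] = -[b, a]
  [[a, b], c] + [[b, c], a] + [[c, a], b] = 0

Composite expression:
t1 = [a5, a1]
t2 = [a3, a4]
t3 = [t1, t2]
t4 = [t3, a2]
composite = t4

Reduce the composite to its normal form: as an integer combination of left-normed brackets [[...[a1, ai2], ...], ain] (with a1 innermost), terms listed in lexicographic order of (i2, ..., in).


Skip Jacobi rewriting: expand, keep a1-initial words, read off terms.
Composite bracket: [[[a5, a1], [a3, a4]], a2]
Expanding via [a, b] = ab - ba: 16 signed words (2^4 = 16).
Words beginning with a1 determine it all:
  a1a5a3a4a2 (sign -1) contributes -[[[[a1, a5], a3], a4], a2]
  a1a5a4a3a2 (sign +1) contributes +[[[[a1, a5], a4], a3], a2]

-[[[[a1, a5], a3], a4], a2] + [[[[a1, a5], a4], a3], a2]


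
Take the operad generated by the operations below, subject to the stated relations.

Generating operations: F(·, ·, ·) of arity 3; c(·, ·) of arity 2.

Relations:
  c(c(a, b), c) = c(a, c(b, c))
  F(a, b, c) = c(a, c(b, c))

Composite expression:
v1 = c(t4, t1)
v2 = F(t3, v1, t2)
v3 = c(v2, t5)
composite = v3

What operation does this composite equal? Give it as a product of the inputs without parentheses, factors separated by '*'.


All parenthesizations of c agree; list the t-inputs left to right.
c(t4, t1) unparenthesizes to t4 * t1
F(t3, c(t4, t1), t2) unparenthesizes to t3 * t4 * t1 * t2
c(F(t3, c(t4, t1), t2), t5) unparenthesizes to t3 * t4 * t1 * t2 * t5

t3 * t4 * t1 * t2 * t5


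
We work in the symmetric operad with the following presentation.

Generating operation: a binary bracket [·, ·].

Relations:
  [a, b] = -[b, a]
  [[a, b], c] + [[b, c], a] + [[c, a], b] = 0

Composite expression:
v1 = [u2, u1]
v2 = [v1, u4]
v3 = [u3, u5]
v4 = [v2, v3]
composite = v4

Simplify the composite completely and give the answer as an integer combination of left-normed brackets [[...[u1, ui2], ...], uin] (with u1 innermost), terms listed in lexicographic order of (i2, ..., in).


-[[[[u1, u2], u4], u3], u5] + [[[[u1, u2], u4], u5], u3]

Skip Jacobi rewriting: expand, keep u1-initial words, read off terms.
Composite bracket: [[[u2, u1], u4], [u3, u5]]
Expanding via [a, b] = ab - ba: 16 signed words (2^4 = 16).
Coefficients come from the u1-initial words:
  word u1u2u4u3u5 has sign -1, contributing -[[[[u1, u2], u4], u3], u5]
  word u1u2u4u5u3 has sign +1, contributing +[[[[u1, u2], u4], u5], u3]


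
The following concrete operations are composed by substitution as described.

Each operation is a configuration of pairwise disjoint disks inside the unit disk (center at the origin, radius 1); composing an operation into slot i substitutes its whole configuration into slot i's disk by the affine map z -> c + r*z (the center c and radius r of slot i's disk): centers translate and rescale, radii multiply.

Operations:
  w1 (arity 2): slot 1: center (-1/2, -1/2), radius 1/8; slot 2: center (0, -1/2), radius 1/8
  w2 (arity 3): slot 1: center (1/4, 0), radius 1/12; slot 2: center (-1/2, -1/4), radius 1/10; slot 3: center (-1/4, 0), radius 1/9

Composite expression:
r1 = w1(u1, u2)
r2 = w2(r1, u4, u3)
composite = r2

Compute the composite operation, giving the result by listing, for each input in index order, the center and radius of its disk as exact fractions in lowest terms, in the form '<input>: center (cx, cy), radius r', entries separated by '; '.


u1: center (5/24, -1/24), radius 1/96; u2: center (1/4, -1/24), radius 1/96; u3: center (-1/4, 0), radius 1/9; u4: center (-1/2, -1/4), radius 1/10

Only the slot chain above each u matters under w2; compose those maps.
tracing u1 down its 2-map path: center (5/24, -1/24), radius 1/96
tracing u2 down its 2-map path: center (1/4, -1/24), radius 1/96
tracing u4 down its 1-map path: center (-1/2, -1/4), radius 1/10
tracing u3 down its 1-map path: center (-1/4, 0), radius 1/9


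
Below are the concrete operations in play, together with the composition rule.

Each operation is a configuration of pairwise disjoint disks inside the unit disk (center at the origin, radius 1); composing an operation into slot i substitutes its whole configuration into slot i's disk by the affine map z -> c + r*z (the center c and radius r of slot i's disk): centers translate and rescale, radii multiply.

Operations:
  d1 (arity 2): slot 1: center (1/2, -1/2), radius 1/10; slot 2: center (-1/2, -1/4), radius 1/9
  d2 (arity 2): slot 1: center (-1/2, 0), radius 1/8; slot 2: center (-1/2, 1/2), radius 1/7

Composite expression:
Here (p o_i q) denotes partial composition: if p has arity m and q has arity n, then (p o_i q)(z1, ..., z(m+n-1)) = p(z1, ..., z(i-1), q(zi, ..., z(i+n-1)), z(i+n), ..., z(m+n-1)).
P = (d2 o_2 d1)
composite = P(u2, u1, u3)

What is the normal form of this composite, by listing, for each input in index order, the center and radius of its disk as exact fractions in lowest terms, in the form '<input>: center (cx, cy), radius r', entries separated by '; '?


u1: center (-3/7, 3/7), radius 1/70; u2: center (-1/2, 0), radius 1/8; u3: center (-4/7, 13/28), radius 1/63

Affine substitution under d2: radii multiply and u-centers shift.
input u2: applying the 1 nested substitution gives center (-1/2, 0), radius 1/8
input u1: applying the 2 nested substitutions gives center (-3/7, 3/7), radius 1/70
input u3: applying the 2 nested substitutions gives center (-4/7, 13/28), radius 1/63


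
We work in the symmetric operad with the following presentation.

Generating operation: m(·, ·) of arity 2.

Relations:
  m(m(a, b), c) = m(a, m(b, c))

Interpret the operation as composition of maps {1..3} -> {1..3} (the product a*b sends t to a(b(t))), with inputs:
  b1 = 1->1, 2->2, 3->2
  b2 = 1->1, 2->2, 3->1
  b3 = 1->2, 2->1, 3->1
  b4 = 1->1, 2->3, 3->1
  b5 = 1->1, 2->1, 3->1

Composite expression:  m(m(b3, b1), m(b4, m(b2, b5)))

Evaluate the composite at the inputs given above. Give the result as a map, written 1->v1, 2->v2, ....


1->2, 2->2, 3->2


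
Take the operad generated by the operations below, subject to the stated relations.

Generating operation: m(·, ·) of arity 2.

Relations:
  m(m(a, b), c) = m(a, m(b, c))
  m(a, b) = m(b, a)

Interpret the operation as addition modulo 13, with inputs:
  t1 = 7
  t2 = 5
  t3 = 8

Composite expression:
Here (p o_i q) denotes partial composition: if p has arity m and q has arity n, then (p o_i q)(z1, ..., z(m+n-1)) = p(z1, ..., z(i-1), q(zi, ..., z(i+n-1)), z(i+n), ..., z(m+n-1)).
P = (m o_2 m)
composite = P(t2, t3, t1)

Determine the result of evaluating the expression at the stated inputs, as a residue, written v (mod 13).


7 (mod 13)

m(t3, t1) = 2
m(t2, m(t3, t1)) = 7


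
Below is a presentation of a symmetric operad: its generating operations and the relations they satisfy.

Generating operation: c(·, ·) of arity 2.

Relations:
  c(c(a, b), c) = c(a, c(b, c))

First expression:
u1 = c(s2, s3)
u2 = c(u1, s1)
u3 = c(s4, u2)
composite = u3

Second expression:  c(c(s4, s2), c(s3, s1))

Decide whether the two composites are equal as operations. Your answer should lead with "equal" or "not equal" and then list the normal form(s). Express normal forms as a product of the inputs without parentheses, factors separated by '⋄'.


equal: each reduces to s4 ⋄ s2 ⋄ s3 ⋄ s1

The first expression, normalized: s4 ⋄ s2 ⋄ s3 ⋄ s1
The second expression, normalized: s4 ⋄ s2 ⋄ s3 ⋄ s1
One common form — equal.


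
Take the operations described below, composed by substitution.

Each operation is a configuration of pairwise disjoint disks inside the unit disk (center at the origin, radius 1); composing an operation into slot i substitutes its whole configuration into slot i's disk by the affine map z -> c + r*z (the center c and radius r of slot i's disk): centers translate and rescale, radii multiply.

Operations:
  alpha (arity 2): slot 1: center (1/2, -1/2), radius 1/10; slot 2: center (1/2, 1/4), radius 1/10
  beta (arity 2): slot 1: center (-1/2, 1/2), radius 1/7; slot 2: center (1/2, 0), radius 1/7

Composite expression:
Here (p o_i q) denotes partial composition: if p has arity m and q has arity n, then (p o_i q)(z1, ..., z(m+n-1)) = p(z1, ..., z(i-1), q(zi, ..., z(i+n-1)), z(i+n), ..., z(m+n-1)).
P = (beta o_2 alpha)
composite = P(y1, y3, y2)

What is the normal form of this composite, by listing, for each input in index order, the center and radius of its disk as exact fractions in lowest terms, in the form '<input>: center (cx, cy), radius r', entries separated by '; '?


y1: center (-1/2, 1/2), radius 1/7; y2: center (4/7, 1/28), radius 1/70; y3: center (4/7, -1/14), radius 1/70


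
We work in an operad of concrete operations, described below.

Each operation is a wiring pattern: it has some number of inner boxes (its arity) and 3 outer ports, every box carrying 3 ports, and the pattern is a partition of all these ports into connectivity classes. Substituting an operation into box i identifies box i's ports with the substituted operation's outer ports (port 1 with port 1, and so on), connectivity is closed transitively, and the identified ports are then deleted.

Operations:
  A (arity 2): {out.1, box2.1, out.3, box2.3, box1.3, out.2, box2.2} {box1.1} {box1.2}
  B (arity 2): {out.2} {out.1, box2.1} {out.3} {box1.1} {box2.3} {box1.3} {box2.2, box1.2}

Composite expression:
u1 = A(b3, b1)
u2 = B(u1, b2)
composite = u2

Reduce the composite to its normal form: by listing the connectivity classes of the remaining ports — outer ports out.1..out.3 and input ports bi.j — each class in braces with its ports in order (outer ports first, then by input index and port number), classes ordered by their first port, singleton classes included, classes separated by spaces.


{out.1, b2.1} {out.2} {out.3} {b1.1, b1.2, b1.3, b2.2, b3.3} {b2.3} {b3.1} {b3.2}

After gluing at B, chains via deleted ports link the b-ports.
composing A on (b3, b1), with out.j its own outer ports: {out.1, out.2, out.3, b1.1, b1.2, b1.3, b3.3} {b3.1} {b3.2}
composing B on (b3, b1, b2), with out.j its own outer ports: {out.1, b2.1} {out.2} {out.3} {b1.1, b1.2, b1.3, b2.2, b3.3} {b2.3} {b3.1} {b3.2}


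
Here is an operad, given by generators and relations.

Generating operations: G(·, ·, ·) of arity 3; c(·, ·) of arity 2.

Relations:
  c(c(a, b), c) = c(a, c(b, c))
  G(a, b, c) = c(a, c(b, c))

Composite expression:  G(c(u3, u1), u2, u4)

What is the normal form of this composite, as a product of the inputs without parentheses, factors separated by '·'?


u3 · u1 · u2 · u4

Associativity of G dissolves the nesting; only the u-input order survives.
c(u3, u1) reduces to u3 · u1
G(c(u3, u1), u2, u4) reduces to u3 · u1 · u2 · u4


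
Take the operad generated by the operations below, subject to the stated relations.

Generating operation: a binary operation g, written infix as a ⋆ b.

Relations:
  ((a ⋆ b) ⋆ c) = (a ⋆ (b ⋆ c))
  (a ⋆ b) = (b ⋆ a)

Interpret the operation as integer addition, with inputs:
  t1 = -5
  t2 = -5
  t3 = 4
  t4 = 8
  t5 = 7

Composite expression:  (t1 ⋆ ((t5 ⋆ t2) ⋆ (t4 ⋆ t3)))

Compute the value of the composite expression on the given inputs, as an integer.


(t5 ⋆ t2) = 2
(t4 ⋆ t3) = 12
((t5 ⋆ t2) ⋆ (t4 ⋆ t3)) = 14
(t1 ⋆ ((t5 ⋆ t2) ⋆ (t4 ⋆ t3))) = 9

9


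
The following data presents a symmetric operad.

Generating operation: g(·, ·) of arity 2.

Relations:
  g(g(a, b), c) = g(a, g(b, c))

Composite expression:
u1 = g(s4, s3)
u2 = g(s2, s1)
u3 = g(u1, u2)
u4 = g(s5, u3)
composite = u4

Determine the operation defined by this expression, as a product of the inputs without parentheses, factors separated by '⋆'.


s5 ⋆ s4 ⋆ s3 ⋆ s2 ⋆ s1

Associativity of g dissolves the nesting; only the s-input order survives.
g(s4, s3) reduces to s4 ⋆ s3
g(s2, s1) reduces to s2 ⋆ s1
g(g(s4, s3), g(s2, s1)) reduces to s4 ⋆ s3 ⋆ s2 ⋆ s1
g(s5, g(g(s4, s3), g(s2, s1))) reduces to s5 ⋆ s4 ⋆ s3 ⋆ s2 ⋆ s1


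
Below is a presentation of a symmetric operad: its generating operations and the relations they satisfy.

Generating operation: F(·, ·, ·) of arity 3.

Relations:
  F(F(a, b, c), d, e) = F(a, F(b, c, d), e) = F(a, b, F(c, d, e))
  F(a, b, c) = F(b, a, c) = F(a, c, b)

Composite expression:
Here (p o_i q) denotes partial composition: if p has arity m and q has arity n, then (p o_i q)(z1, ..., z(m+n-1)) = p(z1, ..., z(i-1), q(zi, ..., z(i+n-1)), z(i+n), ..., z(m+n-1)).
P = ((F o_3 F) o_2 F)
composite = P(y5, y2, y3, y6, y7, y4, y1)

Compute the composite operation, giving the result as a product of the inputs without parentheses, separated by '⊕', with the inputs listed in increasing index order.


y1 ⊕ y2 ⊕ y3 ⊕ y4 ⊕ y5 ⊕ y6 ⊕ y7


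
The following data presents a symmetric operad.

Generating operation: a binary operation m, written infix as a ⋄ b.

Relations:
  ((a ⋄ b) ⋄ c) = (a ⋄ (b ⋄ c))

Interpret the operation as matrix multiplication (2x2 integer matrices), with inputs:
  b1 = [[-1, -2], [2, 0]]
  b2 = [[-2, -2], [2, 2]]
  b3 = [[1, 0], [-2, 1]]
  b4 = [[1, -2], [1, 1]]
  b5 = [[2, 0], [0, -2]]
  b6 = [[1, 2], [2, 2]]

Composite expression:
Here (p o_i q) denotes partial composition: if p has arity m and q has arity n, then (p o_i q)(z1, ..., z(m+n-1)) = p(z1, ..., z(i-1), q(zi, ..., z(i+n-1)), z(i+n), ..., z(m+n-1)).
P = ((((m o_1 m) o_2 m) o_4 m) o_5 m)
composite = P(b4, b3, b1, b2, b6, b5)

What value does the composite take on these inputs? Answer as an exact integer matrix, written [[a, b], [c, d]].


[[-12, 16], [-12, 16]]

(b3 ⋄ b1) = [[-1, -2], [4, 4]]
(b4 ⋄ (b3 ⋄ b1)) = [[-9, -10], [3, 2]]
(b6 ⋄ b5) = [[2, -4], [4, -4]]
(b2 ⋄ (b6 ⋄ b5)) = [[-12, 16], [12, -16]]
((b4 ⋄ (b3 ⋄ b1)) ⋄ (b2 ⋄ (b6 ⋄ b5))) = [[-12, 16], [-12, 16]]


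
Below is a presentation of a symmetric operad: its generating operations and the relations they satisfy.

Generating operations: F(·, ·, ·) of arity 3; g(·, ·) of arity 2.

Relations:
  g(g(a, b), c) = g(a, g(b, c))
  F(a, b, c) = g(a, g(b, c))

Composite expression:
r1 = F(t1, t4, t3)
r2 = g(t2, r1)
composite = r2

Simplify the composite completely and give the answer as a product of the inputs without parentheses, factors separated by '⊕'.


t2 ⊕ t1 ⊕ t4 ⊕ t3

All parenthesizations of g agree; list the t-inputs left to right.
F(t1, t4, t3) collapses to t1 ⊕ t4 ⊕ t3
g(t2, F(t1, t4, t3)) collapses to t2 ⊕ t1 ⊕ t4 ⊕ t3


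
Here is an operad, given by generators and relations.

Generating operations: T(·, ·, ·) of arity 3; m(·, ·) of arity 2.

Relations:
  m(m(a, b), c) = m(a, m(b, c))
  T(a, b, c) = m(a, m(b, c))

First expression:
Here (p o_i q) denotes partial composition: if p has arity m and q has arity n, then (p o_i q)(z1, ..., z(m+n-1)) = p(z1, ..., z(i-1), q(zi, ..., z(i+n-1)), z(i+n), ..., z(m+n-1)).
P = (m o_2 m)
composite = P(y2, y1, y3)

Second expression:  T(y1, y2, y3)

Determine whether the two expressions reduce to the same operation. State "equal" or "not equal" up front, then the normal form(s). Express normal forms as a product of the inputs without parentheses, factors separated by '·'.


not equal; the first gives y2 · y1 · y3 and the second y1 · y2 · y3

In normal form, the first expression is y2 · y1 · y3
In normal form, the second expression is y1 · y2 · y3
The normal forms differ: not equal.


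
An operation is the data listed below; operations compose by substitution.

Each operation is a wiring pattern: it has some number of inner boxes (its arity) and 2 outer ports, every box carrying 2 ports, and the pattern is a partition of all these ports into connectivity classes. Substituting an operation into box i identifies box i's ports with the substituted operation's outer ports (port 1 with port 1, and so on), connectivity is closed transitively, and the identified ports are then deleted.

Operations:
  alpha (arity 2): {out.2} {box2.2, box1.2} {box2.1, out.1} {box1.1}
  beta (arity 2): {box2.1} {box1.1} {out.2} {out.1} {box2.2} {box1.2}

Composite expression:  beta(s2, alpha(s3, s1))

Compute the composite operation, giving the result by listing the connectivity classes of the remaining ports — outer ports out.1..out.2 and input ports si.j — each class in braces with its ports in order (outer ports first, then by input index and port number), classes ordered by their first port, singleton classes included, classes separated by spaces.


{out.1} {out.2} {s1.1} {s1.2, s3.2} {s2.1} {s2.2} {s3.1}

After gluing at beta, chains via deleted ports link the s-ports.
through alpha, on inputs (s3, s1): {out.1, s1.1} {out.2} {s1.2, s3.2} {s3.1} (out.j = stage outer ports)
through beta, on inputs (s2, s3, s1): {out.1} {out.2} {s1.1} {s1.2, s3.2} {s2.1} {s2.2} {s3.1} (out.j = stage outer ports)


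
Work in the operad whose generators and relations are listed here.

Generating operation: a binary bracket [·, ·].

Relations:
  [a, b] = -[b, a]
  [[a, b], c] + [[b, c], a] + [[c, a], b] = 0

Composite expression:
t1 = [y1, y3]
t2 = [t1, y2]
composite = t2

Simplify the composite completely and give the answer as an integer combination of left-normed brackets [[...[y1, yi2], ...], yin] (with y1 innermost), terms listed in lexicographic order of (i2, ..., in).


Skip Jacobi rewriting: expand, keep y1-initial words, read off terms.
Composite bracket: [[y1, y3], y2]
Under [a, b] = ab - ba we get 4 signed associative words (2^2 = 4).
Words beginning with y1 determine it all:
  the word y1y3y2 carries sign +1 and contributes +[[y1, y3], y2]

[[y1, y3], y2]
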